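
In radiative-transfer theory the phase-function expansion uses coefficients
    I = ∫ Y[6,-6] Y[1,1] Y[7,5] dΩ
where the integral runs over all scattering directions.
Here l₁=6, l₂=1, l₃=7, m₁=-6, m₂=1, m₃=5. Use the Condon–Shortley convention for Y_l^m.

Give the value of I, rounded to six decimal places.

Checks pass: Σm=0; 14 even; l₃=7∈[5,7].
(2·6+1)(2·1+1)(2·7+1) = 585
Δ: 0! 12! 2! / 15! → 1/1365
sum: t=0:+1/518400 = 1/518400
3j²(6 1 7; 0 0 0) = Δ·Π!·Σ² = 7/195  (sign -1)
sum: t=0:+1/958003200 = 1/958003200
3j²(6 1 7; -6 1 5) = Δ·Π!·Σ² = 1/1365  (sign +1)
combine: 4πI² = 585·7/195·1/1365 = 1/65
take √, sign -1: I = -0.03498955

-0.034990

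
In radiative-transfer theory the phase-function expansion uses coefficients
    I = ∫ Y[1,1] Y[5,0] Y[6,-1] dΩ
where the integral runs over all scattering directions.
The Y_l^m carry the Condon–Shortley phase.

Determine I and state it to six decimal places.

-0.187239

m-sum 0 ✓  L=12 even ✓  4≤6≤6 ✓
Π(2lᵢ+1) = 3×11×13 = 429
triangle coeff Δ(1,5,6) = 1/858
Σ_t [0,0]: t=0:+1/14400 = 1/14400
(3j)²=6/143 [(1 5 6; 0 0 0)], sign=+1
Σ_t [0,0]: t=0:+1/28800 = 1/28800
(3j)²=7/286 [(1 5 6; 1 0 -1)], sign=-1
⇒ 4πI² = 63/143
I = (-1)√(63/143/(4π)) = -0.18723944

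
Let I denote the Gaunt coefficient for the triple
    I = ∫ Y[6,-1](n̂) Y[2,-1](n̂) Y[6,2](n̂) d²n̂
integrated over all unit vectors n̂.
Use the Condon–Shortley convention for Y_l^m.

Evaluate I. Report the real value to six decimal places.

0.088837

m-sum 0 ✓  L=14 even ✓  4≤6≤8 ✓
Π(2lᵢ+1) = 13×5×13 = 845
triangle coeff Δ(6,2,6) = 1/90090
Σ_t [0,2]: t=0:+1/69120 t=1:−1/14400 t=2:+1/69120 = -7/172800
(3j)²=14/715 [(6 2 6; 0 0 0)], sign=-1
Σ_t [0,1]: t=0:+1/60480 t=1:−1/34560 = -1/80640
(3j)²=6/1001 [(6 2 6; -1 -1 2)], sign=-1
⇒ 4πI² = 12/121
I = (+1)√(12/121/(4π)) = 0.08883682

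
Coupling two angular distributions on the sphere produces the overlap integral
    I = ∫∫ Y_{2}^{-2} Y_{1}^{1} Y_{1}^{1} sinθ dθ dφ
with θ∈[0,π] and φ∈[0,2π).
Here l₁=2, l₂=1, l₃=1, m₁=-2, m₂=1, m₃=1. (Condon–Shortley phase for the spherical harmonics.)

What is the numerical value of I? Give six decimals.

0.309019

m-sum 0 ✓  L=4 even ✓  1≤1≤3 ✓
Π(2lᵢ+1) = 5×3×3 = 45
triangle coeff Δ(2,1,1) = 1/30
Σ_t [1,1]: t=1:−1/1 = -1/1
(3j)²=2/15 [(2 1 1; 0 0 0)], sign=+1
Σ_t [2,2]: t=2:+1/4 = 1/4
(3j)²=1/5 [(2 1 1; -2 1 1)], sign=+1
⇒ 4πI² = 6/5
I = (+1)√(6/5/(4π)) = 0.30901936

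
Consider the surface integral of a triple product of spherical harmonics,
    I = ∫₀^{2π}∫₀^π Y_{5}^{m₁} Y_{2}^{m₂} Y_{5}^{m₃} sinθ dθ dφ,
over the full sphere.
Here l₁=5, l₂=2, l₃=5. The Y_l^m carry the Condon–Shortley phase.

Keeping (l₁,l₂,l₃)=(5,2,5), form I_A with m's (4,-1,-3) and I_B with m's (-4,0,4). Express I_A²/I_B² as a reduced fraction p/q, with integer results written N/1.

Same 5,2,5: normalisation and zero-m 3j drop out of the ratio.
A: Δ: 2! 8! 2! / 13! → 1/38610; sum: t=0:+1/10080 t=1:−1/80640 = 1/11520; 3j²(5 2 5; 4 -1 -3) = Δ·Π!·Σ² = 49/1430  (sign +1)
B: Δ: 2! 8! 2! / 13! → 1/38610; sum: t=1:−1/40320 t=2:+1/20160 = 1/40320; 3j²(5 2 5; -4 0 4) = Δ·Π!·Σ² = 6/715  (sign -1)
I_A²/I_B² = (49/1430)/(6/715) = 49/12

49/12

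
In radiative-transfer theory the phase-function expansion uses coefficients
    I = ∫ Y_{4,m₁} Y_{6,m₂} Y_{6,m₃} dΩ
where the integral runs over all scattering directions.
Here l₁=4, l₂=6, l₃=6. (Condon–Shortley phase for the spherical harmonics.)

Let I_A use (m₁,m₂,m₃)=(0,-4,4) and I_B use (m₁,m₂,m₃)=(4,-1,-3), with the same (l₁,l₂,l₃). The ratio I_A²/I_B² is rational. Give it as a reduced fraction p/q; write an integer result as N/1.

Shared (l₁,l₂,l₃)=(4,6,6): N and (l;000)² cancel in I_A²/I_B².
A: Δ = 4!·4!·8!/17! = 1/15315300; Racah Σ t=0..2: t=0:+1/829440 t=1:−1/181440 t=2:+1/645120 = -1/362880; ⇒ 3j(4 6 6; 0 -4 4)² = 256/17017, sgn -1
B: Δ = 4!·4!·8!/17! = 1/15315300; Racah Σ t=0..0: t=0:+1/414720 = 1/414720; ⇒ 3j(4 6 6; 4 -1 -3)² = 49/2431, sgn -1
I_A²/I_B² = (256/17017)/(49/2431) = 256/343

256/343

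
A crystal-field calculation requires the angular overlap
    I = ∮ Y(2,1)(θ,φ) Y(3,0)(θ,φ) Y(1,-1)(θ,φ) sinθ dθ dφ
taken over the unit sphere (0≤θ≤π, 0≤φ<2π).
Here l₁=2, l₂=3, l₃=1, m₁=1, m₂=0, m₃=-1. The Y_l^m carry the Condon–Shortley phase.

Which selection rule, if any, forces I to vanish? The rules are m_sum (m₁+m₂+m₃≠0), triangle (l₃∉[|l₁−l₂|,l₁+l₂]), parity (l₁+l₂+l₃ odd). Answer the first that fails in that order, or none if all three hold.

none

m₁+m₂+m₃ = 1 + 0 − 1 = 0  ✓
triangle: |2−3|=1 ≤ l₃=1 ≤ 2+3=5  ✓
parity: l₁+l₂+l₃ = 6 is even  ✓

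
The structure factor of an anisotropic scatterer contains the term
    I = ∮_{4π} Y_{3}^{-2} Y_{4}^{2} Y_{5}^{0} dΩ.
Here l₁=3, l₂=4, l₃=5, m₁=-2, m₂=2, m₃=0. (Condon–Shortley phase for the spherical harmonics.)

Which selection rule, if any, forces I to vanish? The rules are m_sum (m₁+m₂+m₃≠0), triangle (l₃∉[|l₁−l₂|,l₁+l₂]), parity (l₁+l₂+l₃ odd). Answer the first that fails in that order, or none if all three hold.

none

m₁+m₂+m₃ = -2 + 2 + 0 = 0  ✓
triangle: |3−4|=1 ≤ l₃=5 ≤ 3+4=7  ✓
parity: l₁+l₂+l₃ = 12 is even  ✓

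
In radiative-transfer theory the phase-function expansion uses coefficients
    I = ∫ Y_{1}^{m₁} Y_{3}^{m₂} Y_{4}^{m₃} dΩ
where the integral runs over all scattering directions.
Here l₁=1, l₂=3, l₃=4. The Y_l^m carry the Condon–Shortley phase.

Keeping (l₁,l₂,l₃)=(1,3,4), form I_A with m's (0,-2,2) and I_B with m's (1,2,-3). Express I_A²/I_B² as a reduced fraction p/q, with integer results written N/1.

Shared (l₁,l₂,l₃)=(1,3,4): N and (l;000)² cancel in I_A²/I_B².
A: Δ = 0!·2!·6!/9! = 1/252; Racah Σ t=0..0: t=0:+1/120 = 1/120; ⇒ 3j(1 3 4; 0 -2 2)² = 1/21, sgn +1
B: Δ = 0!·2!·6!/9! = 1/252; Racah Σ t=0..0: t=0:+1/240 = 1/240; ⇒ 3j(1 3 4; 1 2 -3)² = 1/12, sgn -1
I_A²/I_B² = (1/21)/(1/12) = 4/7

4/7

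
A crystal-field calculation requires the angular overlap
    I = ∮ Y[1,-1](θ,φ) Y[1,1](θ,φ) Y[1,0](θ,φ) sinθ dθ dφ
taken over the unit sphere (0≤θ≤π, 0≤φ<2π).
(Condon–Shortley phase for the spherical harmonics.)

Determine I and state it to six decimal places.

0.000000

L=3 odd ⇒ parity kills the (l;000) factor ⇒ I = 0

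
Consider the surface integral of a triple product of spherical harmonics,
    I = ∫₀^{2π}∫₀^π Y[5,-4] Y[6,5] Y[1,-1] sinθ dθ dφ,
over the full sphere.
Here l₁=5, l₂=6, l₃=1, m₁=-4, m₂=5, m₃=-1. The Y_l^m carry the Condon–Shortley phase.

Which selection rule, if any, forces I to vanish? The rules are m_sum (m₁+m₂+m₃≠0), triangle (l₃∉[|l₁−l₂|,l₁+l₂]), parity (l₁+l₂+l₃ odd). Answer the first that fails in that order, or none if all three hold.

none

m₁+m₂+m₃ = -4 + 5 − 1 = 0  ✓
triangle: |5−6|=1 ≤ l₃=1 ≤ 5+6=11  ✓
parity: l₁+l₂+l₃ = 12 is even  ✓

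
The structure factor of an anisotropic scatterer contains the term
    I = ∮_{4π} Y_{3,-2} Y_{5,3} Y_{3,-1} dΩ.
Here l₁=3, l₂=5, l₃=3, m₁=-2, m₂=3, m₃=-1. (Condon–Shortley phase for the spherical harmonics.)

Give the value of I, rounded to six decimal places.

0.000000

Σlᵢ=11 odd — θ-integrand is odd under cosθ→−cosθ; I=0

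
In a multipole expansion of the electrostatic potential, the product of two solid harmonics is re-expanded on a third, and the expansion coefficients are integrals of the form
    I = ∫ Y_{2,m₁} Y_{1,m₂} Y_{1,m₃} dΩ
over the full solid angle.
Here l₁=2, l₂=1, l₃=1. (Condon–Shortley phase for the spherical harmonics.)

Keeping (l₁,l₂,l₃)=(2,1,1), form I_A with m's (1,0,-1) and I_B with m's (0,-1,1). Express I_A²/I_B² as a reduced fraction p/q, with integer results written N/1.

Same 2,1,1: normalisation and zero-m 3j drop out of the ratio.
A: Δ: 2! 2! 0! / 5! → 1/30; sum: t=1:−1/2 = -1/2; 3j²(2 1 1; 1 0 -1) = Δ·Π!·Σ² = 1/10  (sign -1)
B: Δ: 2! 2! 0! / 5! → 1/30; sum: t=0:+1/4 = 1/4; 3j²(2 1 1; 0 -1 1) = Δ·Π!·Σ² = 1/30  (sign +1)
I_A²/I_B² = (1/10)/(1/30) = 3/1

3/1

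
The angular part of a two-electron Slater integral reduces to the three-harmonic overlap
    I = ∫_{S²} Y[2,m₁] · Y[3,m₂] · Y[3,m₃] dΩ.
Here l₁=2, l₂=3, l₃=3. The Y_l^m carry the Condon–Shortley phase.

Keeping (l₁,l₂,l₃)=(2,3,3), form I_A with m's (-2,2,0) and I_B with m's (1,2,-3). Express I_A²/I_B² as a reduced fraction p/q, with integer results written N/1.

Same 2,3,3: normalisation and zero-m 3j drop out of the ratio.
A: Δ: 2! 2! 4! / 9! → 1/3780; sum: t=2:+1/24 = 1/24; 3j²(2 3 3; -2 2 0) = Δ·Π!·Σ² = 1/21  (sign -1)
B: Δ: 2! 2! 4! / 9! → 1/3780; sum: t=1:−1/48 = -1/48; 3j²(2 3 3; 1 2 -3) = Δ·Π!·Σ² = 5/84  (sign -1)
I_A²/I_B² = (1/21)/(5/84) = 4/5

4/5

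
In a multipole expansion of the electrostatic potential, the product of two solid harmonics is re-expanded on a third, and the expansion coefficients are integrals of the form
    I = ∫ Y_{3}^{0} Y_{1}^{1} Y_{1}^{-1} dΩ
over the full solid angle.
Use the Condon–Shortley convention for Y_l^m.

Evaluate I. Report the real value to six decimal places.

l₃=1 ∉ [2,4] — triangle fails ⇒ I = 0

0.000000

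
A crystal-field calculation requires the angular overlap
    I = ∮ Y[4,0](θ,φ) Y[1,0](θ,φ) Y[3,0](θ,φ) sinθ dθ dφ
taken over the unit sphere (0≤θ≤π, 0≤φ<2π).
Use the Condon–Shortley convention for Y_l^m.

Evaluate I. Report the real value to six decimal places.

0.246233

m-sum 0 ✓  L=8 even ✓  3≤3≤5 ✓
Π(2lᵢ+1) = 9×3×7 = 189
triangle coeff Δ(4,1,3) = 1/252
Σ_t [1,1]: t=1:−1/36 = -1/36
(3j)²=4/63 [(4 1 3; 0 0 0)], sign=+1
(m-triple is (0,0,0) — same symbol as above.)
⇒ 4πI² = 16/21
I = (+1)√(16/21/(4π)) = 0.24623252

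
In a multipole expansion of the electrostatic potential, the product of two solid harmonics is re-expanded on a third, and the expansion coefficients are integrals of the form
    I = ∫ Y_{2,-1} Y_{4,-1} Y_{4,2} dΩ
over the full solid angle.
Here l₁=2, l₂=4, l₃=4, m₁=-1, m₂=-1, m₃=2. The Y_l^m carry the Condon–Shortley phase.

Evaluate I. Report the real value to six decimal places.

0.127700

m-sum 0 ✓  L=10 even ✓  2≤4≤6 ✓
Π(2lᵢ+1) = 5×9×9 = 405
triangle coeff Δ(2,4,4) = 1/13860
Σ_t [0,2]: t=0:+1/192 t=1:−1/36 t=2:+1/192 = -5/288
(3j)²=20/693 [(2 4 4; 0 0 0)], sign=-1
Σ_t [1,2]: t=1:−1/96 t=2:+1/240 = -1/160
(3j)²=27/1540 [(2 4 4; -1 -1 2)], sign=-1
⇒ 4πI² = 1215/5929
I = (+1)√(1215/5929/(4π)) = 0.12770047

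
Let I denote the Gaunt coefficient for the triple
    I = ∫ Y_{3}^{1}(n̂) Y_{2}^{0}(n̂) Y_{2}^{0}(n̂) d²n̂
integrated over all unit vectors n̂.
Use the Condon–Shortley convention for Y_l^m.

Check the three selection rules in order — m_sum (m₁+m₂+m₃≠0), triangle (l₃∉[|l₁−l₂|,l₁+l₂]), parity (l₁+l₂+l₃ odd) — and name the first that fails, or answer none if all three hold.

m_sum

m₁+m₂+m₃ = 1 + 0 + 0 = 1  ✗
triangle: |3−2|=1 ≤ l₃=2 ≤ 3+2=5
parity: l₁+l₂+l₃ = 7 is odd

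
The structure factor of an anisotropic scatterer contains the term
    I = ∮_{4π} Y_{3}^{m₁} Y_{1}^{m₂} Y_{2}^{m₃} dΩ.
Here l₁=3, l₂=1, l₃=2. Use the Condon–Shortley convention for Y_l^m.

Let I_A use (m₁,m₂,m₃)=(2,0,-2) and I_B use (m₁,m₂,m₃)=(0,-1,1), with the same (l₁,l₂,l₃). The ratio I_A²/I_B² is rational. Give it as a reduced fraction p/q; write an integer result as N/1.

5/3

Shared (l₁,l₂,l₃)=(3,1,2): N and (l;000)² cancel in I_A²/I_B².
A: Δ = 2!·4!·0!/7! = 1/105; Racah Σ t=1..1: t=1:−1/24 = -1/24; ⇒ 3j(3 1 2; 2 0 -2)² = 1/21, sgn -1
B: Δ = 2!·4!·0!/7! = 1/105; Racah Σ t=0..0: t=0:+1/12 = 1/12; ⇒ 3j(3 1 2; 0 -1 1)² = 1/35, sgn -1
I_A²/I_B² = (1/21)/(1/35) = 5/3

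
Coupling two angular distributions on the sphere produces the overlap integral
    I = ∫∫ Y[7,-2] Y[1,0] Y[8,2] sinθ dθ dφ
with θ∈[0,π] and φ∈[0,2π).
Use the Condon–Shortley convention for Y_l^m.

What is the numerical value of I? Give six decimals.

0.237007

m-sum 0 ✓  L=16 even ✓  6≤8≤8 ✓
Π(2lᵢ+1) = 15×3×17 = 765
triangle coeff Δ(7,1,8) = 1/2040
Σ_t [0,0]: t=0:+1/25401600 = 1/25401600
(3j)²=8/255 [(7 1 8; 0 0 0)], sign=+1
Σ_t [0,0]: t=0:+1/43545600 = 1/43545600
(3j)²=1/34 [(7 1 8; -2 0 2)], sign=+1
⇒ 4πI² = 12/17
I = (+1)√(12/17/(4π)) = 0.23700703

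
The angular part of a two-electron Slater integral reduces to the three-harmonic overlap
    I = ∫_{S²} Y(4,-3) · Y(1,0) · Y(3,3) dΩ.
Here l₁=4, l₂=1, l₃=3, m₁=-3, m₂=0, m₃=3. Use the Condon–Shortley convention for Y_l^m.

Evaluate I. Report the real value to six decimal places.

-0.162868

Checks pass: Σm=0; 8 even; l₃=3∈[3,5].
(2·4+1)(2·1+1)(2·3+1) = 189
Δ: 2! 6! 0! / 9! → 1/252
sum: t=1:−1/36 = -1/36
3j²(4 1 3; 0 0 0) = Δ·Π!·Σ² = 4/63  (sign +1)
sum: t=1:−1/720 = -1/720
3j²(4 1 3; -3 0 3) = Δ·Π!·Σ² = 1/36  (sign -1)
combine: 4πI² = 189·4/63·1/36 = 1/3
take √, sign -1: I = -0.16286750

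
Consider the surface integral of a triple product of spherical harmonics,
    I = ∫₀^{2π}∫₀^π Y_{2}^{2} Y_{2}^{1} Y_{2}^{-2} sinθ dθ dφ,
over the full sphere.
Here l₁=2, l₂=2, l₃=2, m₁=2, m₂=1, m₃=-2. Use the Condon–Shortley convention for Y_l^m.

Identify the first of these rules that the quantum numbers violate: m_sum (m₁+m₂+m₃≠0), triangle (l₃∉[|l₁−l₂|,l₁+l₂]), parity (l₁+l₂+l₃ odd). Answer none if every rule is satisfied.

Σmᵢ = 1  ✗
l₃∈[|l₁−l₂|,l₁+l₂]=[0,4], have l₃=2
Σlᵢ = 6 ⇒ even

m_sum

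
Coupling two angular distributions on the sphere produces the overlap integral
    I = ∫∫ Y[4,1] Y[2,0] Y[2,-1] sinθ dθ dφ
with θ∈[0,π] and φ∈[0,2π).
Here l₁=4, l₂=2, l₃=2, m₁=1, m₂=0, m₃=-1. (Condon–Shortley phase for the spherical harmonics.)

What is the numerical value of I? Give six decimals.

-0.220728

m-sum 0 ✓  L=8 even ✓  2≤2≤6 ✓
Π(2lᵢ+1) = 9×5×5 = 225
triangle coeff Δ(4,2,2) = 1/630
Σ_t [2,2]: t=2:+1/16 = 1/16
(3j)²=2/35 [(4 2 2; 0 0 0)], sign=+1
Σ_t [2,2]: t=2:+1/24 = 1/24
(3j)²=1/21 [(4 2 2; 1 0 -1)], sign=-1
⇒ 4πI² = 30/49
I = (-1)√(30/49/(4π)) = -0.22072812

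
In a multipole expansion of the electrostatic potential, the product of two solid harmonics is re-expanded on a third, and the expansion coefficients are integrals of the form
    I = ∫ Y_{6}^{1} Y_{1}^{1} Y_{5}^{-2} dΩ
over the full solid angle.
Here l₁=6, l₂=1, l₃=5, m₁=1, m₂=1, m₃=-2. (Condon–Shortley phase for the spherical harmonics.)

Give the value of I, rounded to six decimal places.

Rules hold: Σm=0, L=12 even, 5≤5≤7.
N = 13·3·11 = 429
Δ = 2!·10!·0!/13! = 1/858
Racah Σ t=1..1: t=1:−1/14400 = -1/14400
⇒ 3j(6 1 5; 0 0 0)² = 6/143, sgn +1
Racah Σ t=2..2: t=2:+1/60480 = 1/60480
⇒ 3j(6 1 5; 1 1 -2)² = 5/429, sgn -1
4πI² = N·(3j₀)²·(3jₘ)² = 30/143
I = -1·√(0.20979/4π) = -0.12920749

-0.129207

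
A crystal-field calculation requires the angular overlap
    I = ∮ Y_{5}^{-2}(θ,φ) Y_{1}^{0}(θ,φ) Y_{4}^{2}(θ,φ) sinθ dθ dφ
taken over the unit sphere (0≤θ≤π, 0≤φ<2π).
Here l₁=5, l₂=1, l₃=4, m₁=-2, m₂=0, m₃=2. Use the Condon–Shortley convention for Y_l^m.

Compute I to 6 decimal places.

0.225034

Checks pass: Σm=0; 10 even; l₃=4∈[4,6].
(2·5+1)(2·1+1)(2·4+1) = 297
Δ: 2! 8! 0! / 11! → 1/495
sum: t=1:−1/576 = -1/576
3j²(5 1 4; 0 0 0) = Δ·Π!·Σ² = 5/99  (sign -1)
sum: t=1:−1/1440 = -1/1440
3j²(5 1 4; -2 0 2) = Δ·Π!·Σ² = 7/165  (sign -1)
combine: 4πI² = 297·5/99·7/165 = 7/11
take √, sign +1: I = 0.22503380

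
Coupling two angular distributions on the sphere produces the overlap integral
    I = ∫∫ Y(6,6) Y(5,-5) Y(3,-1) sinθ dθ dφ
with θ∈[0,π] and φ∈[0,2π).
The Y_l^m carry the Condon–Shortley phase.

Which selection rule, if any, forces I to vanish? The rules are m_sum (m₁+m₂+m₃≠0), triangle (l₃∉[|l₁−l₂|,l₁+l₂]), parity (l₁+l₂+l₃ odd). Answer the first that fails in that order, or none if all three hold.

Σmᵢ = 0  ✓
l₃∈[|l₁−l₂|,l₁+l₂]=[1,11], have l₃=3  ✓
Σlᵢ = 14 ⇒ even  ✓

none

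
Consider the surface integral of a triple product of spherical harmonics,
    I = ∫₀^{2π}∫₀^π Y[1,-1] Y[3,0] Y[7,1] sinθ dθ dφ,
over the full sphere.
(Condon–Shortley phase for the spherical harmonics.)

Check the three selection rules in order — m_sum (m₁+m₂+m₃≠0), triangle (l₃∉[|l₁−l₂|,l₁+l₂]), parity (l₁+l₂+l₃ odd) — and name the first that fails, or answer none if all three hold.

triangle

Σmᵢ = 0  ✓
l₃∈[|l₁−l₂|,l₁+l₂]=[2,4], have l₃=7  ✗
Σlᵢ = 11 ⇒ odd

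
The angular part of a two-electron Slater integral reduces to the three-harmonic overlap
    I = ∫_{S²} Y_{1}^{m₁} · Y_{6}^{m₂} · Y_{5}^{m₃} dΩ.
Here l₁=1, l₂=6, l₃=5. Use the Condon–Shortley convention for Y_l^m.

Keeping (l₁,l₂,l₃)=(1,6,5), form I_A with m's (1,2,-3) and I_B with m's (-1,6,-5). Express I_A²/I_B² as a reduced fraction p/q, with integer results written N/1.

1/11

Shared (l₁,l₂,l₃)=(1,6,5): N and (l;000)² cancel in I_A²/I_B².
A: Δ = 2!·0!·10!/13! = 1/858; Racah Σ t=0..0: t=0:+1/161280 = 1/161280; ⇒ 3j(1 6 5; 1 2 -3)² = 1/143, sgn +1
B: Δ = 2!·0!·10!/13! = 1/858; Racah Σ t=2..2: t=2:+1/7257600 = 1/7257600; ⇒ 3j(1 6 5; -1 6 -5)² = 1/13, sgn +1
I_A²/I_B² = (1/143)/(1/13) = 1/11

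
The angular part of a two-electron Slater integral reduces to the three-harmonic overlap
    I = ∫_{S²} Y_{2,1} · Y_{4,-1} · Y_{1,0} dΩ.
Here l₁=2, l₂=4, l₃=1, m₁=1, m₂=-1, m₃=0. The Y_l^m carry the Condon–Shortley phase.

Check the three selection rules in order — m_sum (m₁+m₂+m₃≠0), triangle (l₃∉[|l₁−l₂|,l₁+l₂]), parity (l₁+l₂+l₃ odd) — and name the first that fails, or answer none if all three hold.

triangle

azimuthal sum: 1 − 1 + 0 = 0  ✓
2 ≤ 1 ≤ 6 (triangle on l)  ✗
L = 2 + 4 + 1 = 7 (odd)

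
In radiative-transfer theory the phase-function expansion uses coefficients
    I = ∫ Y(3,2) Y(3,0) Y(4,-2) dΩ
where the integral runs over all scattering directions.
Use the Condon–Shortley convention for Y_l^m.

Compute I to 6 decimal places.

m-sum 0 ✓  L=10 even ✓  0≤4≤6 ✓
Π(2lᵢ+1) = 7×7×9 = 441
triangle coeff Δ(3,3,4) = 1/34650
Σ_t [0,2]: t=0:+1/72 t=1:−1/16 t=2:+1/72 = -5/144
(3j)²=2/77 [(3 3 4; 0 0 0)], sign=-1
Σ_t [0,1]: t=0:+1/72 t=1:−1/96 = 1/288
(3j)²=1/462 [(3 3 4; 2 0 -2)], sign=+1
⇒ 4πI² = 3/121
I = (-1)√(3/121/(4π)) = -0.04441841

-0.044418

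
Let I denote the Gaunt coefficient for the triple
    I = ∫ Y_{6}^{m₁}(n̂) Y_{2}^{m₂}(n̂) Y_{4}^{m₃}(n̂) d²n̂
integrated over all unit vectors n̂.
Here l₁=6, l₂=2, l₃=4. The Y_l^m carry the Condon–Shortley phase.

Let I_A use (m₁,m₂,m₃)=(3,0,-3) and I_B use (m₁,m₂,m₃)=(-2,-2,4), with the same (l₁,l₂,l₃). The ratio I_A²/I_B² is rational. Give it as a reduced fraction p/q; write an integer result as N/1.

Shared (l₁,l₂,l₃)=(6,2,4): N and (l;000)² cancel in I_A²/I_B².
A: Δ = 4!·8!·0!/13! = 1/6435; Racah Σ t=2..2: t=2:+1/20160 = 1/20160; ⇒ 3j(6 2 4; 3 0 -3)² = 12/715, sgn -1
B: Δ = 4!·8!·0!/13! = 1/6435; Racah Σ t=0..0: t=0:+1/967680 = 1/967680; ⇒ 3j(6 2 4; -2 -2 4)² = 1/6435, sgn +1
I_A²/I_B² = (12/715)/(1/6435) = 108/1

108/1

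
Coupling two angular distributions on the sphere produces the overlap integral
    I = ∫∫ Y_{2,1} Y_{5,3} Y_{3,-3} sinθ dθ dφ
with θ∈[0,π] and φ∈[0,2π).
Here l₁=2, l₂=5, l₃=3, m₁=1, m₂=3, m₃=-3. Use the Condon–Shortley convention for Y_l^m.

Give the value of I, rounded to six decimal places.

1 + 3 − 3 = 1 ≠ 0: azimuthal integral kills it; I = 0

0.000000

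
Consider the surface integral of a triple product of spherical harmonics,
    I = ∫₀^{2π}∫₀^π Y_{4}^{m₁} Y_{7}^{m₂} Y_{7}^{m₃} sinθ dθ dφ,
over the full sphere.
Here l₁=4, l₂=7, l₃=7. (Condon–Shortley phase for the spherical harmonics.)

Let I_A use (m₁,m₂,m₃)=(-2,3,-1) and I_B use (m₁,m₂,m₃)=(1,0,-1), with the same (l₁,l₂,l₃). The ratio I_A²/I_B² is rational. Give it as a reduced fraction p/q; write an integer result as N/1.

4225/1701

Shared (l₁,l₂,l₃)=(4,7,7): N and (l;000)² cancel in I_A²/I_B².
A: Δ = 4!·4!·10!/19! = 1/58198140; Racah Σ t=2..4: t=2:+1/7741440 t=3:−1/1088640 t=4:+1/1658880 = -13/69672960; ⇒ 3j(4 7 7; -2 3 -1)² = 325/149226, sgn -1
B: Δ = 4!·4!·10!/19! = 1/58198140; Racah Σ t=0..3: t=0:+1/4354560 t=1:−1/414720 t=2:+1/345600 t=3:−1/2488320 = 1/3225600; ⇒ 3j(4 7 7; 1 0 -1)² = 81/92378, sgn +1
I_A²/I_B² = (325/149226)/(81/92378) = 4225/1701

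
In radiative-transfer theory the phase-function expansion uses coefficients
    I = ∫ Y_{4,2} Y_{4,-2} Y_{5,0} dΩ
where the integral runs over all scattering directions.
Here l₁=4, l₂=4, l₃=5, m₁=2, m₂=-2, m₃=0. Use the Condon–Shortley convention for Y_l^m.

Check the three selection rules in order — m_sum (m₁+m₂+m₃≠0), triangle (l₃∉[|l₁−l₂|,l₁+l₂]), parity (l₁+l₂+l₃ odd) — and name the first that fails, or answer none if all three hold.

parity

Σmᵢ = 0  ✓
l₃∈[|l₁−l₂|,l₁+l₂]=[0,8], have l₃=5  ✓
Σlᵢ = 13 ⇒ odd  ✗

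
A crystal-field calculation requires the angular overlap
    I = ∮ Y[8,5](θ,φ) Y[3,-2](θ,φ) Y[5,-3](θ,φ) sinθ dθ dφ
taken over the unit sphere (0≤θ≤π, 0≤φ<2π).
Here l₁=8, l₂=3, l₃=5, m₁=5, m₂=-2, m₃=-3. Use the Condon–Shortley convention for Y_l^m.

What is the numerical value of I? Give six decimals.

-0.260873

Checks pass: Σm=0; 16 even; l₃=5∈[5,11].
(2·8+1)(2·3+1)(2·5+1) = 1309
Δ: 6! 10! 0! / 17! → 1/136136
sum: t=3:−1/518400 = -1/518400
3j²(8 3 5; 0 0 0) = Δ·Π!·Σ² = 56/2431  (sign +1)
sum: t=1:−1/9676800 = -1/9676800
3j²(8 3 5; 5 -2 -3) = Δ·Π!·Σ² = 27/952  (sign -1)
combine: 4πI² = 1309·56/2431·27/952 = 189/221
take √, sign -1: I = -0.26087342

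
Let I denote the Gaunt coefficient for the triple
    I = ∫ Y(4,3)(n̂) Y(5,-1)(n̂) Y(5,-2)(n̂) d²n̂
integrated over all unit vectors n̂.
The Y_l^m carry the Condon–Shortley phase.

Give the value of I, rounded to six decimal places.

Checks pass: Σm=0; 14 even; l₃=5∈[1,9].
(2·4+1)(2·5+1)(2·5+1) = 1089
Δ: 4! 4! 6! / 15! → 1/3153150
sum: t=0:+1/69120 t=1:−1/1728 t=2:+1/576 t=3:−1/1728 t=4:+1/69120 = 7/11520
3j²(4 5 5; 0 0 0) = Δ·Π!·Σ² = 2/143  (sign -1)
sum: t=0:+1/6912 t=1:−1/5184 = -1/20736
3j²(4 5 5; 3 -1 -2) = Δ·Π!·Σ² = 5/2574  (sign +1)
combine: 4πI² = 1089·2/143·5/2574 = 5/169
take √, sign -1: I = -0.04852178

-0.048522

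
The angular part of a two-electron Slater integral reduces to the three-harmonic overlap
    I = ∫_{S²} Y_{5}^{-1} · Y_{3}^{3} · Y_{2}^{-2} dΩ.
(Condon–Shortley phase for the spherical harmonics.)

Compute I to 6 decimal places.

Rules hold: Σm=0, L=10 even, 2≤2≤8.
N = 11·7·5 = 385
Δ = 6!·4!·0!/11! = 1/2310
Racah Σ t=3..3: t=3:−1/144 = -1/144
⇒ 3j(5 3 2; 0 0 0)² = 10/231, sgn -1
Racah Σ t=6..6: t=6:+1/17280 = 1/17280
⇒ 3j(5 3 2; -1 3 -2)² = 1/2310, sgn +1
4πI² = N·(3j₀)²·(3jₘ)² = 5/693
I = -1·√(0.00721501/4π) = -0.02396147

-0.023961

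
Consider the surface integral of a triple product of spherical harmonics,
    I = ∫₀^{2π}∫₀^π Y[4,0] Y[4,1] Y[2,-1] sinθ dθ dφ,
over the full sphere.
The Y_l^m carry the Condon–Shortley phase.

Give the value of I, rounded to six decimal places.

m-sum 0 ✓  L=10 even ✓  0≤2≤8 ✓
Π(2lᵢ+1) = 9×9×5 = 405
triangle coeff Δ(4,4,2) = 1/13860
Σ_t [2,4]: t=2:+1/192 t=3:−1/36 t=4:+1/192 = -5/288
(3j)²=20/693 [(4 4 2; 0 0 0)], sign=-1
Σ_t [3,4]: t=3:−1/72 t=4:+1/96 = -1/288
(3j)²=1/462 [(4 4 2; 0 1 -1)], sign=+1
⇒ 4πI² = 150/5929
I = (-1)√(150/5929/(4π)) = -0.04486937

-0.044869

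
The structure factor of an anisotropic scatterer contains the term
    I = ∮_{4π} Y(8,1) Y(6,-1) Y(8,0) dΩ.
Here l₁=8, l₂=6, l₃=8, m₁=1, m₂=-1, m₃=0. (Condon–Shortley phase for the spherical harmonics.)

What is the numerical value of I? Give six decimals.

m-sum 0 ✓  L=22 even ✓  2≤8≤14 ✓
Π(2lᵢ+1) = 17×13×17 = 3757
triangle coeff Δ(8,6,8) = 1/13742520792
Σ_t [0,6]: t=0:+1/41803776000 t=1:−1/435456000 t=2:+1/39813120 t=3:−1/18662400 t=4:+1/39813120 t=5:−1/435456000 t=6:+1/41803776000 = -11/1393459200
(3j)²=600/96577 [(8 6 8; 0 0 0)], sign=-1
Σ_t [0,5]: t=0:+1/2612736000 t=1:−1/99532800 t=2:+1/24883200 t=3:−1/29859840 t=4:+1/174182400 t=5:−1/6967296000 = 11/4180377600
(3j)²=175/193154 [(8 6 8; 1 -1 0)], sign=+1
⇒ 4πI² = 52500/2482597
I = (-1)√(52500/2482597/(4π)) = -0.04102245

-0.041022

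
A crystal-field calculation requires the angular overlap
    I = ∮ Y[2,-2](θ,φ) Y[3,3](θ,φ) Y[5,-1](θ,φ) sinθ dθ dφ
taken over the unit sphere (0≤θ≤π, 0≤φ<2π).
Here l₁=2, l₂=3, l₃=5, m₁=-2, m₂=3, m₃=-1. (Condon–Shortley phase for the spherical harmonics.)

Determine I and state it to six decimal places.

-0.023961

m-sum 0 ✓  L=10 even ✓  1≤5≤5 ✓
Π(2lᵢ+1) = 5×7×11 = 385
triangle coeff Δ(2,3,5) = 1/2310
Σ_t [0,0]: t=0:+1/144 = 1/144
(3j)²=10/231 [(2 3 5; 0 0 0)], sign=-1
Σ_t [0,0]: t=0:+1/17280 = 1/17280
(3j)²=1/2310 [(2 3 5; -2 3 -1)], sign=+1
⇒ 4πI² = 5/693
I = (-1)√(5/693/(4π)) = -0.02396147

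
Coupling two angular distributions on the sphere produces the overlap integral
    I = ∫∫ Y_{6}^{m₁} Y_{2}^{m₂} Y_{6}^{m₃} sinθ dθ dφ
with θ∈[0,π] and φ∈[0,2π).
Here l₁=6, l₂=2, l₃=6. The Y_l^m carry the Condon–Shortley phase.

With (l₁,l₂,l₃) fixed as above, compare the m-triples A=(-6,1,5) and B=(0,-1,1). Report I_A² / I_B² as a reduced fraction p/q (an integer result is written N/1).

242/7

Shared (l₁,l₂,l₃)=(6,2,6): N and (l;000)² cancel in I_A²/I_B².
A: Δ = 2!·10!·2!/15! = 1/90090; Racah Σ t=2..2: t=2:+1/7257600 = 1/7257600; ⇒ 3j(6 2 6; -6 1 5)² = 11/455, sgn -1
B: Δ = 2!·10!·2!/15! = 1/90090; Racah Σ t=0..1: t=0:+1/34560 t=1:−1/28800 = -1/172800; ⇒ 3j(6 2 6; 0 -1 1)² = 1/1430, sgn +1
I_A²/I_B² = (11/455)/(1/1430) = 242/7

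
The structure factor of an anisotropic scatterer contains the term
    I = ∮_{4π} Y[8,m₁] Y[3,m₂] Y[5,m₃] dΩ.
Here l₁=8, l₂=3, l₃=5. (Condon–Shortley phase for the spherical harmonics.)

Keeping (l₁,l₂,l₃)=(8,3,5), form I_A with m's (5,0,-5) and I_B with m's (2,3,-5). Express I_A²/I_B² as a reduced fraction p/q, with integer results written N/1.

l's match ⇒ only the (l;m) 3-j factors differ between A and B.
A: triangle coeff Δ(8,3,5) = 1/136136; Σ_t [3,3]: t=3:−1/130636800 = -1/130636800; (3j)²=1/476 [(8 3 5; 5 0 -5)], sign=-1
B: triangle coeff Δ(8,3,5) = 1/136136; Σ_t [6,6]: t=6:+1/2612736000 = 1/2612736000; (3j)²=1/136136 [(8 3 5; 2 3 -5)], sign=+1
I_A²/I_B² = (1/476)/(1/136136) = 286/1

286/1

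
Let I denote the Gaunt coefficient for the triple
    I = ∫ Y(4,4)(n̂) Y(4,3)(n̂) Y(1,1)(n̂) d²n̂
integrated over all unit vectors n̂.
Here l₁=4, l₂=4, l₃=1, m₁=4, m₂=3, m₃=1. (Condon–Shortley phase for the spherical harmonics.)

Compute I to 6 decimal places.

m-sum = 4 + 3 + 1 = 8 ≠ 0 ⇒ I = 0

0.000000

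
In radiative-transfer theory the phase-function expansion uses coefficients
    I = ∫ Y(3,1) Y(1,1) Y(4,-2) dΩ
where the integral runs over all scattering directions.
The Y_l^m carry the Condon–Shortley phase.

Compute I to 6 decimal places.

Rules hold: Σm=0, L=8 even, 2≤4≤4.
N = 7·3·9 = 189
Δ = 0!·6!·2!/9! = 1/252
Racah Σ t=0..0: t=0:+1/36 = 1/36
⇒ 3j(3 1 4; 0 0 0)² = 4/63, sgn +1
Racah Σ t=0..0: t=0:+1/96 = 1/96
⇒ 3j(3 1 4; 1 1 -2)² = 5/84, sgn +1
4πI² = N·(3j₀)²·(3jₘ)² = 5/7
I = +1·√(0.714286/4π) = 0.23841361

0.238414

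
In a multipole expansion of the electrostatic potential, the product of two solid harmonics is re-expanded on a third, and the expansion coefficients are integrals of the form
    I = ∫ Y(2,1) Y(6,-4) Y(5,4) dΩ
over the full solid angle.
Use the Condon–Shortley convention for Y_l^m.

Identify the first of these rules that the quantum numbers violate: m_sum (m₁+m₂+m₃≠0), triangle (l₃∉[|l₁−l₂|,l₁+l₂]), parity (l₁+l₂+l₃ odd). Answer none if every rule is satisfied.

azimuthal sum: 1 − 4 + 4 = 1  ✗
4 ≤ 5 ≤ 8 (triangle on l)
L = 2 + 6 + 5 = 13 (odd)

m_sum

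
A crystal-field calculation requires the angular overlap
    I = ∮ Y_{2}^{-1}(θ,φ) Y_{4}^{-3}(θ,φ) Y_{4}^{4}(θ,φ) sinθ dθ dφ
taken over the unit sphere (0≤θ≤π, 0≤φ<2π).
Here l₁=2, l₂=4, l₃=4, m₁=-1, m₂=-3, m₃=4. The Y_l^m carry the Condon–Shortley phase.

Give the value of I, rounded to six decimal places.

0.198645

Rules hold: Σm=0, L=10 even, 2≤4≤6.
N = 5·9·9 = 405
Δ = 2!·2!·6!/11! = 1/13860
Racah Σ t=0..2: t=0:+1/192 t=1:−1/36 t=2:+1/192 = -5/288
⇒ 3j(2 4 4; 0 0 0)² = 20/693, sgn -1
Racah Σ t=1..1: t=1:−1/1440 = -1/1440
⇒ 3j(2 4 4; -1 -3 4)² = 7/165, sgn -1
4πI² = N·(3j₀)²·(3jₘ)² = 60/121
I = +1·√(0.495868/4π) = 0.19864517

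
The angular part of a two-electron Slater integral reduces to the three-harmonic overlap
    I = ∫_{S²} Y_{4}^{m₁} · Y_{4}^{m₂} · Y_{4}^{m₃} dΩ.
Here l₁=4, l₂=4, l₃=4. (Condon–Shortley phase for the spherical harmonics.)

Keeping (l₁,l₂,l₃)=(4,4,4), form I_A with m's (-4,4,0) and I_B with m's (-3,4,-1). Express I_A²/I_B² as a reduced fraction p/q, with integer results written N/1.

Shared (l₁,l₂,l₃)=(4,4,4): N and (l;000)² cancel in I_A²/I_B².
A: Δ = 4!·4!·4!/13! = 1/450450; Racah Σ t=4..4: t=4:+1/13824 = 1/13824; ⇒ 3j(4 4 4; -4 4 0)² = 14/1287, sgn +1
B: Δ = 4!·4!·4!/13! = 1/450450; Racah Σ t=4..4: t=4:+1/3456 = 1/3456; ⇒ 3j(4 4 4; -3 4 -1)² = 35/1287, sgn -1
I_A²/I_B² = (14/1287)/(35/1287) = 2/5

2/5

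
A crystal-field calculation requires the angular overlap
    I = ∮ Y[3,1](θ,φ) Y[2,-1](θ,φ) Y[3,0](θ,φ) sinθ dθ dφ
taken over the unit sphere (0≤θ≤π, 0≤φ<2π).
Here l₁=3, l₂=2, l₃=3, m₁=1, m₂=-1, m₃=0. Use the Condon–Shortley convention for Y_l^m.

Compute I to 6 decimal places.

-0.059471

Rules hold: Σm=0, L=8 even, 1≤3≤5.
N = 7·5·7 = 245
Δ = 2!·4!·2!/9! = 1/3780
Racah Σ t=0..2: t=0:+1/24 t=1:−1/4 t=2:+1/24 = -1/6
⇒ 3j(3 2 3; 0 0 0)² = 4/105, sgn +1
Racah Σ t=0..1: t=0:+1/8 t=1:−1/12 = 1/24
⇒ 3j(3 2 3; 1 -1 0)² = 1/210, sgn -1
4πI² = N·(3j₀)²·(3jₘ)² = 2/45
I = -1·√(0.0444444/4π) = -0.05947080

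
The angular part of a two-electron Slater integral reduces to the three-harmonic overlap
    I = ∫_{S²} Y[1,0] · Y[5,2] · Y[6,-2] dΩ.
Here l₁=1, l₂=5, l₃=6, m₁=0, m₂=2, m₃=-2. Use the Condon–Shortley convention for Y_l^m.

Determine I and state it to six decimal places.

Rules hold: Σm=0, L=12 even, 4≤6≤6.
N = 3·11·13 = 429
Δ = 0!·2!·10!/13! = 1/858
Racah Σ t=0..0: t=0:+1/14400 = 1/14400
⇒ 3j(1 5 6; 0 0 0)² = 6/143, sgn +1
Racah Σ t=0..0: t=0:+1/30240 = 1/30240
⇒ 3j(1 5 6; 0 2 -2)² = 16/429, sgn +1
4πI² = N·(3j₀)²·(3jₘ)² = 96/143
I = +1·√(0.671329/4π) = 0.23113338

0.231133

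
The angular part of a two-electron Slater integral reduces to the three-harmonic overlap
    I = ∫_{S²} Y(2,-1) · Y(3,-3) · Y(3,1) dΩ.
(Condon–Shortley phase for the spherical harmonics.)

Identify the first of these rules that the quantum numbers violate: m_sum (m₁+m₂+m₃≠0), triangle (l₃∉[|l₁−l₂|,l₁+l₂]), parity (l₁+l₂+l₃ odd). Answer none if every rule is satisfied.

Σmᵢ = -3  ✗
l₃∈[|l₁−l₂|,l₁+l₂]=[1,5], have l₃=3
Σlᵢ = 8 ⇒ even

m_sum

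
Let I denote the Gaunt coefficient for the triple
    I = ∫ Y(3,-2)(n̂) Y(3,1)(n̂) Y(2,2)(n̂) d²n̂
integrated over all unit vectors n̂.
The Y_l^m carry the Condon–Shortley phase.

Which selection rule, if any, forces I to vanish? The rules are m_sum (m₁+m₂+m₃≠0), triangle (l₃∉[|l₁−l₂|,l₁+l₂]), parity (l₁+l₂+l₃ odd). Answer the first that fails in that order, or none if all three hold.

m_sum

azimuthal sum: -2 + 1 + 2 = 1  ✗
0 ≤ 2 ≤ 6 (triangle on l)
L = 3 + 3 + 2 = 8 (even)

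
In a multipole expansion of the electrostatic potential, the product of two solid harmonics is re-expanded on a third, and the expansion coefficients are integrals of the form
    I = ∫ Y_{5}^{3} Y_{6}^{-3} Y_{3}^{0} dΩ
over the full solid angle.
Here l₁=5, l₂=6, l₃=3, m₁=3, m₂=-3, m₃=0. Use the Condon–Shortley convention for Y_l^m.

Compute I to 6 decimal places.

0.036034

m-sum 0 ✓  L=14 even ✓  1≤3≤11 ✓
Π(2lᵢ+1) = 11×13×7 = 1001
triangle coeff Δ(5,6,3) = 1/675675
Σ_t [3,5]: t=3:−1/8640 t=4:+1/2304 t=5:−1/8640 = 7/34560
(3j)²=7/429 [(5 6 3; 0 0 0)], sign=-1
Σ_t [0,2]: t=0:+1/483840 t=1:−1/20160 t=2:+1/17280 = 1/96768
(3j)²=1/1001 [(5 6 3; 3 -3 0)], sign=-1
⇒ 4πI² = 7/429
I = (+1)√(7/429/(4π)) = 0.03603425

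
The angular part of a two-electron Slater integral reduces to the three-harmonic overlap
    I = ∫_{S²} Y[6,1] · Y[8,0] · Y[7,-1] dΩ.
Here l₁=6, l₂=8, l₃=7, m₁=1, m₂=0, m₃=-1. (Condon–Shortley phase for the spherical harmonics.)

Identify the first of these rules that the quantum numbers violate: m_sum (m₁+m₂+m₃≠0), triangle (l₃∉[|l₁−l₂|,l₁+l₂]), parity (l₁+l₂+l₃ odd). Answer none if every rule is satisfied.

parity

Σmᵢ = 0  ✓
l₃∈[|l₁−l₂|,l₁+l₂]=[2,14], have l₃=7  ✓
Σlᵢ = 21 ⇒ odd  ✗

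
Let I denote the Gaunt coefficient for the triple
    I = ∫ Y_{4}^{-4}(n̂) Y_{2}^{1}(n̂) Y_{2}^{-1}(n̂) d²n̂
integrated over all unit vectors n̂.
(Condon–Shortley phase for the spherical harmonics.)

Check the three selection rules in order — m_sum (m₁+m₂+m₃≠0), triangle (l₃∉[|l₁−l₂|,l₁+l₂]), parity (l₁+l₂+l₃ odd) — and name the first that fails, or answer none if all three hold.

azimuthal sum: -4 + 1 − 1 = -4  ✗
2 ≤ 2 ≤ 6 (triangle on l)
L = 4 + 2 + 2 = 8 (even)

m_sum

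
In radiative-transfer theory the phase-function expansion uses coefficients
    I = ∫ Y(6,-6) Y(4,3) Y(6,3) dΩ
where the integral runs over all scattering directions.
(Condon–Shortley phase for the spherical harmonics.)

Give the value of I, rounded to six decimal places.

Checks pass: Σm=0; 16 even; l₃=6∈[2,10].
(2·6+1)(2·4+1)(2·6+1) = 1521
Δ: 4! 8! 4! / 17! → 1/15315300
sum: t=0:+1/829440 t=1:−1/25920 t=2:+1/9216 t=3:−1/25920 t=4:+1/829440 = 7/207360
3j²(6 4 6; 0 0 0) = Δ·Π!·Σ² = 28/2431  (sign +1)
sum: t=4:+1/5806080 = 1/5806080
3j²(6 4 6; -6 3 3) = Δ·Π!·Σ² = 9/884  (sign -1)
combine: 4πI² = 1521·28/2431·9/884 = 567/3179
take √, sign -1: I = -0.11913554

-0.119136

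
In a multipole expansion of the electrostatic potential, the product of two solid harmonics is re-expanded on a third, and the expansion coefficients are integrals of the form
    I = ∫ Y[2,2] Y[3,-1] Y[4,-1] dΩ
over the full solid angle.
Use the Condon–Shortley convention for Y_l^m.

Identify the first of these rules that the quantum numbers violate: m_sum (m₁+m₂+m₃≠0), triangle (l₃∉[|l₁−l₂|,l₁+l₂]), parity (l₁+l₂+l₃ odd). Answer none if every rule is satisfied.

Σmᵢ = 0  ✓
l₃∈[|l₁−l₂|,l₁+l₂]=[1,5], have l₃=4  ✓
Σlᵢ = 9 ⇒ odd  ✗

parity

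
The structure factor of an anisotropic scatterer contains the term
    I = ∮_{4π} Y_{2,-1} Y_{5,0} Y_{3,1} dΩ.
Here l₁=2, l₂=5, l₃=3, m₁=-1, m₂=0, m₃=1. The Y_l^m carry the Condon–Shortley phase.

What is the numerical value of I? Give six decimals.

Checks pass: Σm=0; 10 even; l₃=3∈[3,7].
(2·2+1)(2·5+1)(2·3+1) = 385
Δ: 4! 0! 6! / 11! → 1/2310
sum: t=2:+1/144 = 1/144
3j²(2 5 3; 0 0 0) = Δ·Π!·Σ² = 10/231  (sign -1)
sum: t=3:−1/288 = -1/288
3j²(2 5 3; -1 0 1) = Δ·Π!·Σ² = 5/231  (sign -1)
combine: 4πI² = 385·10/231·5/231 = 250/693
take √, sign +1: I = 0.16943318

0.169433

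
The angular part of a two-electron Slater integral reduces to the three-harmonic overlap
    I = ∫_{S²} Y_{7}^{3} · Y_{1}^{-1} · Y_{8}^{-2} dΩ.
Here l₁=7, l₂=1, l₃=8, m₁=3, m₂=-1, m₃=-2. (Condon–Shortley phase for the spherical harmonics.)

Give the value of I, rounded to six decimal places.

0.118504

Rules hold: Σm=0, L=16 even, 6≤8≤8.
N = 15·3·17 = 765
Δ = 0!·14!·2!/17! = 1/2040
Racah Σ t=0..0: t=0:+1/25401600 = 1/25401600
⇒ 3j(7 1 8; 0 0 0)² = 8/255, sgn +1
Racah Σ t=0..0: t=0:+1/174182400 = 1/174182400
⇒ 3j(7 1 8; 3 -1 -2)² = 1/136, sgn +1
4πI² = N·(3j₀)²·(3jₘ)² = 3/17
I = +1·√(0.176471/4π) = 0.11850352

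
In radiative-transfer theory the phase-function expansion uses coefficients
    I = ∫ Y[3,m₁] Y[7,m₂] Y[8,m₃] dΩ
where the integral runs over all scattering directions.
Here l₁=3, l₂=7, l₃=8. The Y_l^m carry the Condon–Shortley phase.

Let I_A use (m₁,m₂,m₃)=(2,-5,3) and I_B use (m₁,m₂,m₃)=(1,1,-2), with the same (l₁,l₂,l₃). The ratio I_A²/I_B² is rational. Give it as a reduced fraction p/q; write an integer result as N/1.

l's match ⇒ only the (l;m) 3-j factors differ between A and B.
A: triangle coeff Δ(3,7,8) = 1/5290740; Σ_t [0,1]: t=0:+1/87091200 t=1:−1/958003200 = 1/95800320; (3j)²=1000/88179 [(3 7 8; 2 -5 3)], sign=-1
B: triangle coeff Δ(3,7,8) = 1/5290740; Σ_t [0,2]: t=0:+1/7741440 t=1:−1/3628800 t=2:+1/24883200 = -37/348364800; (3j)²=1369/176358 [(3 7 8; 1 1 -2)], sign=-1
I_A²/I_B² = (1000/88179)/(1369/176358) = 2000/1369

2000/1369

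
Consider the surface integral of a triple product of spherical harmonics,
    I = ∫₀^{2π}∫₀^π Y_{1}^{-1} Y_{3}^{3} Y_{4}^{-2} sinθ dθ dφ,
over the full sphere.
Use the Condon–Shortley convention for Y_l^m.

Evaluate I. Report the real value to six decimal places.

0.061558

Rules hold: Σm=0, L=8 even, 2≤4≤4.
N = 3·7·9 = 189
Δ = 0!·2!·6!/9! = 1/252
Racah Σ t=0..0: t=0:+1/36 = 1/36
⇒ 3j(1 3 4; 0 0 0)² = 4/63, sgn +1
Racah Σ t=0..0: t=0:+1/1440 = 1/1440
⇒ 3j(1 3 4; -1 3 -2)² = 1/252, sgn +1
4πI² = N·(3j₀)²·(3jₘ)² = 1/21
I = +1·√(0.047619/4π) = 0.06155813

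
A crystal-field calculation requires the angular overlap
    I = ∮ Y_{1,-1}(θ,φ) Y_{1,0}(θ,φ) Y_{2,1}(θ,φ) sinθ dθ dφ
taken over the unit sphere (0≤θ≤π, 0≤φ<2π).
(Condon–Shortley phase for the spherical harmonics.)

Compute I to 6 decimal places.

Rules hold: Σm=0, L=4 even, 0≤2≤2.
N = 3·3·5 = 45
Δ = 0!·2!·2!/5! = 1/30
Racah Σ t=0..0: t=0:+1/1 = 1/1
⇒ 3j(1 1 2; 0 0 0)² = 2/15, sgn +1
Racah Σ t=0..0: t=0:+1/2 = 1/2
⇒ 3j(1 1 2; -1 0 1)² = 1/10, sgn -1
4πI² = N·(3j₀)²·(3jₘ)² = 3/5
I = -1·√(0.6/4π) = -0.21850969

-0.218510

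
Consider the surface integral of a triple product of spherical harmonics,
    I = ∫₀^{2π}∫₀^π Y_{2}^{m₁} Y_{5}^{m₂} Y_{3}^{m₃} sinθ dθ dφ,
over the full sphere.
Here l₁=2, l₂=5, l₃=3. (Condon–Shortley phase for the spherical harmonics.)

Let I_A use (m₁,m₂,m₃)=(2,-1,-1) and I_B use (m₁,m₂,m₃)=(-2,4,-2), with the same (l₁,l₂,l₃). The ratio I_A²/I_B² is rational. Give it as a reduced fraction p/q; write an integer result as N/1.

5/42

Same 2,5,3: normalisation and zero-m 3j drop out of the ratio.
A: Δ: 4! 0! 6! / 11! → 1/2310; sum: t=0:+1/1152 = 1/1152; 3j²(2 5 3; 2 -1 -1) = Δ·Π!·Σ² = 1/154  (sign +1)
B: Δ: 4! 0! 6! / 11! → 1/2310; sum: t=4:+1/2880 = 1/2880; 3j²(2 5 3; -2 4 -2) = Δ·Π!·Σ² = 3/55  (sign -1)
I_A²/I_B² = (1/154)/(3/55) = 5/42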